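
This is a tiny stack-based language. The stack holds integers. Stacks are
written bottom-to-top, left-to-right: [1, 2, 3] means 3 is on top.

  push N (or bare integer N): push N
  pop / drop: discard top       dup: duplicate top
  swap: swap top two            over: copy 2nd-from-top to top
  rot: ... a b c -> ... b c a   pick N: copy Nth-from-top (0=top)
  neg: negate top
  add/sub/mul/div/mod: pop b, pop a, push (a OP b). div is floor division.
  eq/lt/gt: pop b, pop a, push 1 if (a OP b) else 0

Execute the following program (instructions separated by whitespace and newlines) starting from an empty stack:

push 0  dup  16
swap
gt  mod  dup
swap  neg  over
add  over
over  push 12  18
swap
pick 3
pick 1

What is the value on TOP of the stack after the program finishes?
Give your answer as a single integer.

Answer: 12

Derivation:
After 'push 0': [0]
After 'dup': [0, 0]
After 'push 16': [0, 0, 16]
After 'swap': [0, 16, 0]
After 'gt': [0, 1]
After 'mod': [0]
After 'dup': [0, 0]
After 'swap': [0, 0]
After 'neg': [0, 0]
After 'over': [0, 0, 0]
After 'add': [0, 0]
After 'over': [0, 0, 0]
After 'over': [0, 0, 0, 0]
After 'push 12': [0, 0, 0, 0, 12]
After 'push 18': [0, 0, 0, 0, 12, 18]
After 'swap': [0, 0, 0, 0, 18, 12]
After 'pick 3': [0, 0, 0, 0, 18, 12, 0]
After 'pick 1': [0, 0, 0, 0, 18, 12, 0, 12]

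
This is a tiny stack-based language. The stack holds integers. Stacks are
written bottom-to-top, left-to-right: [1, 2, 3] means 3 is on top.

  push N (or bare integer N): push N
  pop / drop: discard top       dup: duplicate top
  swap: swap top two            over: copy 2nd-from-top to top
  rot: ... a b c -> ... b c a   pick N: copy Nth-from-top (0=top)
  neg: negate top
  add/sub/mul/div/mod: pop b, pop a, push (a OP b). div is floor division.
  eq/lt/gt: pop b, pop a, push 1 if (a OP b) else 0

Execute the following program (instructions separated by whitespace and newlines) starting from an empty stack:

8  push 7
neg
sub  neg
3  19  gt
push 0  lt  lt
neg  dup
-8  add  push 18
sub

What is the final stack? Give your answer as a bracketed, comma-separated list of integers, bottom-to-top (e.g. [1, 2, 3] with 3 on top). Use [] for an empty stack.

After 'push 8': [8]
After 'push 7': [8, 7]
After 'neg': [8, -7]
After 'sub': [15]
After 'neg': [-15]
After 'push 3': [-15, 3]
After 'push 19': [-15, 3, 19]
After 'gt': [-15, 0]
After 'push 0': [-15, 0, 0]
After 'lt': [-15, 0]
After 'lt': [1]
After 'neg': [-1]
After 'dup': [-1, -1]
After 'push -8': [-1, -1, -8]
After 'add': [-1, -9]
After 'push 18': [-1, -9, 18]
After 'sub': [-1, -27]

Answer: [-1, -27]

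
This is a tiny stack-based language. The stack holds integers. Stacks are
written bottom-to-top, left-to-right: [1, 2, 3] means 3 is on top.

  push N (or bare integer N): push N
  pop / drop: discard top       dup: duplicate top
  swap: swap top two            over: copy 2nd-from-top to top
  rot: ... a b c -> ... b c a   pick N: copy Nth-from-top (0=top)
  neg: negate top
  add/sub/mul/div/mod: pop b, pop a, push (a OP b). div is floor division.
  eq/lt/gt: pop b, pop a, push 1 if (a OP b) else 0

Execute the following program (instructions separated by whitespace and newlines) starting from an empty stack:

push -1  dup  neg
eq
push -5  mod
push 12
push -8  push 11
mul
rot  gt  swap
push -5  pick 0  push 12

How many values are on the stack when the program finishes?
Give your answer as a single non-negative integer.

Answer: 5

Derivation:
After 'push -1': stack = [-1] (depth 1)
After 'dup': stack = [-1, -1] (depth 2)
After 'neg': stack = [-1, 1] (depth 2)
After 'eq': stack = [0] (depth 1)
After 'push -5': stack = [0, -5] (depth 2)
After 'mod': stack = [0] (depth 1)
After 'push 12': stack = [0, 12] (depth 2)
After 'push -8': stack = [0, 12, -8] (depth 3)
After 'push 11': stack = [0, 12, -8, 11] (depth 4)
After 'mul': stack = [0, 12, -88] (depth 3)
After 'rot': stack = [12, -88, 0] (depth 3)
After 'gt': stack = [12, 0] (depth 2)
After 'swap': stack = [0, 12] (depth 2)
After 'push -5': stack = [0, 12, -5] (depth 3)
After 'pick 0': stack = [0, 12, -5, -5] (depth 4)
After 'push 12': stack = [0, 12, -5, -5, 12] (depth 5)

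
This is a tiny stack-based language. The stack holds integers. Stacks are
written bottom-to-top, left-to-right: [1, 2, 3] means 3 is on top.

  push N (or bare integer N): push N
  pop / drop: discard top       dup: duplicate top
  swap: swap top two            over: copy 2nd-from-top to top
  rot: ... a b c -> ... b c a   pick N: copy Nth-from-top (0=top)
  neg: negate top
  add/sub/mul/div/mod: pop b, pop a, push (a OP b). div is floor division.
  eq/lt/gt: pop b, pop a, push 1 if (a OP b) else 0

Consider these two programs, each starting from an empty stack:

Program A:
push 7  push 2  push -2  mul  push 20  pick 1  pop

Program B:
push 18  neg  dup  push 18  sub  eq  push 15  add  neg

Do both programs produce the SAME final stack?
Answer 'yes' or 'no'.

Program A trace:
  After 'push 7': [7]
  After 'push 2': [7, 2]
  After 'push -2': [7, 2, -2]
  After 'mul': [7, -4]
  After 'push 20': [7, -4, 20]
  After 'pick 1': [7, -4, 20, -4]
  After 'pop': [7, -4, 20]
Program A final stack: [7, -4, 20]

Program B trace:
  After 'push 18': [18]
  After 'neg': [-18]
  After 'dup': [-18, -18]
  After 'push 18': [-18, -18, 18]
  After 'sub': [-18, -36]
  After 'eq': [0]
  After 'push 15': [0, 15]
  After 'add': [15]
  After 'neg': [-15]
Program B final stack: [-15]
Same: no

Answer: no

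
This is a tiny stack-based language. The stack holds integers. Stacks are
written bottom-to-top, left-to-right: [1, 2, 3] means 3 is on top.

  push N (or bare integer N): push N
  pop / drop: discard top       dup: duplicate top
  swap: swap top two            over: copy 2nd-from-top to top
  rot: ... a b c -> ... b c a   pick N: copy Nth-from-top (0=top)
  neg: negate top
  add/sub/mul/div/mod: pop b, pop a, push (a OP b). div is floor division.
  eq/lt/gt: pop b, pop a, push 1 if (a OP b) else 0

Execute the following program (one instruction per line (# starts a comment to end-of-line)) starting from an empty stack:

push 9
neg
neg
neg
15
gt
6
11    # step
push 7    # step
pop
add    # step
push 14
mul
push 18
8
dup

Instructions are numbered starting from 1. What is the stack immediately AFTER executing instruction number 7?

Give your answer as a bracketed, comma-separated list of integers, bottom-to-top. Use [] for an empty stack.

Answer: [0, 6]

Derivation:
Step 1 ('push 9'): [9]
Step 2 ('neg'): [-9]
Step 3 ('neg'): [9]
Step 4 ('neg'): [-9]
Step 5 ('15'): [-9, 15]
Step 6 ('gt'): [0]
Step 7 ('6'): [0, 6]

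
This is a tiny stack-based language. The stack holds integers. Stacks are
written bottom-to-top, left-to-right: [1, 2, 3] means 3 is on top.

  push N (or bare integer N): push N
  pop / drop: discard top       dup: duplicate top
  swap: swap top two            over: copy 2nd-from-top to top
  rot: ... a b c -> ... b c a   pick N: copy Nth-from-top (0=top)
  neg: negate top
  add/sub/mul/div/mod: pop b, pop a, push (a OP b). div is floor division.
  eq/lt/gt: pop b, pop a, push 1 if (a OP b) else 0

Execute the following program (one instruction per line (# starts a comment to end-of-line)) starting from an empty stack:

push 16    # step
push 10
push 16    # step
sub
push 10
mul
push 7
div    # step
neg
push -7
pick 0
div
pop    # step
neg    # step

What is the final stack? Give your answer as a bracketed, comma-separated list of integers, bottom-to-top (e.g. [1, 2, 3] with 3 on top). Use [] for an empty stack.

After 'push 16': [16]
After 'push 10': [16, 10]
After 'push 16': [16, 10, 16]
After 'sub': [16, -6]
After 'push 10': [16, -6, 10]
After 'mul': [16, -60]
After 'push 7': [16, -60, 7]
After 'div': [16, -9]
After 'neg': [16, 9]
After 'push -7': [16, 9, -7]
After 'pick 0': [16, 9, -7, -7]
After 'div': [16, 9, 1]
After 'pop': [16, 9]
After 'neg': [16, -9]

Answer: [16, -9]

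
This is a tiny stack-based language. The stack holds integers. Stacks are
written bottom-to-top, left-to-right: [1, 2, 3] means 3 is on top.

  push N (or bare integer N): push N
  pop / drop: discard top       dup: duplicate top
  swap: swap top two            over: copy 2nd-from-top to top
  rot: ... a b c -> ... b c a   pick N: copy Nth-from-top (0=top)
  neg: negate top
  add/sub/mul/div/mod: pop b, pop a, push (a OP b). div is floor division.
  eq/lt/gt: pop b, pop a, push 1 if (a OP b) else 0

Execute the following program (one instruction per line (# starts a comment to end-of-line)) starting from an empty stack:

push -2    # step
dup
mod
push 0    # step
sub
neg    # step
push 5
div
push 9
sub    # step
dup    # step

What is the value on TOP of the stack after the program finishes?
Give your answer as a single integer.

After 'push -2': [-2]
After 'dup': [-2, -2]
After 'mod': [0]
After 'push 0': [0, 0]
After 'sub': [0]
After 'neg': [0]
After 'push 5': [0, 5]
After 'div': [0]
After 'push 9': [0, 9]
After 'sub': [-9]
After 'dup': [-9, -9]

Answer: -9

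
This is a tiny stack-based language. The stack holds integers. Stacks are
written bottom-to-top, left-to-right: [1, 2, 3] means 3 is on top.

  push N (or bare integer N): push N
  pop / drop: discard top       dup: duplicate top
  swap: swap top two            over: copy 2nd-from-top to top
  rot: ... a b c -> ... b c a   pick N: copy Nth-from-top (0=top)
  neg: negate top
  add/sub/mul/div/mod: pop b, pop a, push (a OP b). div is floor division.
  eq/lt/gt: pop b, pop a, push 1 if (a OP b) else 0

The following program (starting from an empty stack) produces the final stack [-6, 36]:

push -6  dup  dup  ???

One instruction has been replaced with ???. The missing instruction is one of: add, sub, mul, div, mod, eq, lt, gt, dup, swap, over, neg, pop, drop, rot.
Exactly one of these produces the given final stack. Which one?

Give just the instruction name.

Answer: mul

Derivation:
Stack before ???: [-6, -6, -6]
Stack after ???:  [-6, 36]
The instruction that transforms [-6, -6, -6] -> [-6, 36] is: mul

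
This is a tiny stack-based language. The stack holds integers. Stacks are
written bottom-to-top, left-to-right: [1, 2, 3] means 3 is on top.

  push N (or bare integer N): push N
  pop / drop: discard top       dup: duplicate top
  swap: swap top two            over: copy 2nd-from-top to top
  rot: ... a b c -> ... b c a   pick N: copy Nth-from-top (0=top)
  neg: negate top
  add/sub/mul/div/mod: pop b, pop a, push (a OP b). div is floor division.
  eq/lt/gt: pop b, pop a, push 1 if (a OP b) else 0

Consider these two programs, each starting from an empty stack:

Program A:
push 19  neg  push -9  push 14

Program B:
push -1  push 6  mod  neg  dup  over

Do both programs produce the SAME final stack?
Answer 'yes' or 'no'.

Program A trace:
  After 'push 19': [19]
  After 'neg': [-19]
  After 'push -9': [-19, -9]
  After 'push 14': [-19, -9, 14]
Program A final stack: [-19, -9, 14]

Program B trace:
  After 'push -1': [-1]
  After 'push 6': [-1, 6]
  After 'mod': [5]
  After 'neg': [-5]
  After 'dup': [-5, -5]
  After 'over': [-5, -5, -5]
Program B final stack: [-5, -5, -5]
Same: no

Answer: no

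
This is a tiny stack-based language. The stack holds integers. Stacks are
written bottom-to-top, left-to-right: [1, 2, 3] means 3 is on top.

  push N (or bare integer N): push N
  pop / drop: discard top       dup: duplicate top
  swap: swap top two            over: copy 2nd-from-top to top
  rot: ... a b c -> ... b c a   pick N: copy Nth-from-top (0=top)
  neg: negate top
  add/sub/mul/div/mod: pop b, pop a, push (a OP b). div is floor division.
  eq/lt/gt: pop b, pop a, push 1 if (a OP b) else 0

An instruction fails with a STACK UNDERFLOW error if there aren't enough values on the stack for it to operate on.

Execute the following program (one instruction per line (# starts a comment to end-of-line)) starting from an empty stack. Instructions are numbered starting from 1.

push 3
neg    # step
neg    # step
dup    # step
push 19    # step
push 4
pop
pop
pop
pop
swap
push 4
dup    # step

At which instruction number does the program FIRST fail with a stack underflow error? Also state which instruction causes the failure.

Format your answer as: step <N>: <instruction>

Answer: step 11: swap

Derivation:
Step 1 ('push 3'): stack = [3], depth = 1
Step 2 ('neg'): stack = [-3], depth = 1
Step 3 ('neg'): stack = [3], depth = 1
Step 4 ('dup'): stack = [3, 3], depth = 2
Step 5 ('push 19'): stack = [3, 3, 19], depth = 3
Step 6 ('push 4'): stack = [3, 3, 19, 4], depth = 4
Step 7 ('pop'): stack = [3, 3, 19], depth = 3
Step 8 ('pop'): stack = [3, 3], depth = 2
Step 9 ('pop'): stack = [3], depth = 1
Step 10 ('pop'): stack = [], depth = 0
Step 11 ('swap'): needs 2 value(s) but depth is 0 — STACK UNDERFLOW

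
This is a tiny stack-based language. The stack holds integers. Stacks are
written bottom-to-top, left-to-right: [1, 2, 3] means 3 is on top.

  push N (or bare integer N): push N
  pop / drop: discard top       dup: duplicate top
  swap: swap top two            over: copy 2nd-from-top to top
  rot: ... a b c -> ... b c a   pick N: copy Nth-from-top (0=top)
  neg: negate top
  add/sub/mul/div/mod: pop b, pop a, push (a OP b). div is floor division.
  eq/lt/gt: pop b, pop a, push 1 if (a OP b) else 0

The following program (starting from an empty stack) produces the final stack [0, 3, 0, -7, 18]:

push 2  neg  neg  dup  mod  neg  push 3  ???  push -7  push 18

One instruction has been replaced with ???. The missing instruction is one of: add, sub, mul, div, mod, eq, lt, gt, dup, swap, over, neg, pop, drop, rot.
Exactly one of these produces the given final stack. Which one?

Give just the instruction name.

Stack before ???: [0, 3]
Stack after ???:  [0, 3, 0]
The instruction that transforms [0, 3] -> [0, 3, 0] is: over

Answer: over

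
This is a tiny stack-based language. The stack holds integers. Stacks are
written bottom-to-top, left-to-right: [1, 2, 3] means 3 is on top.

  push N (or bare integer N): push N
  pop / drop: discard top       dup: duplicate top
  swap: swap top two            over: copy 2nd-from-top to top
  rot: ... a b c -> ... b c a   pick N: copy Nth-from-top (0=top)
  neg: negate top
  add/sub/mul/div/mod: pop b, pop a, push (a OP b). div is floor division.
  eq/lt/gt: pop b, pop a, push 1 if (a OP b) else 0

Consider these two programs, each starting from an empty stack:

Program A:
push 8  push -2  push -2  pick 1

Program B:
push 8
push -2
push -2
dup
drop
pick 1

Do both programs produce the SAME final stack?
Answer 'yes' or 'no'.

Answer: yes

Derivation:
Program A trace:
  After 'push 8': [8]
  After 'push -2': [8, -2]
  After 'push -2': [8, -2, -2]
  After 'pick 1': [8, -2, -2, -2]
Program A final stack: [8, -2, -2, -2]

Program B trace:
  After 'push 8': [8]
  After 'push -2': [8, -2]
  After 'push -2': [8, -2, -2]
  After 'dup': [8, -2, -2, -2]
  After 'drop': [8, -2, -2]
  After 'pick 1': [8, -2, -2, -2]
Program B final stack: [8, -2, -2, -2]
Same: yes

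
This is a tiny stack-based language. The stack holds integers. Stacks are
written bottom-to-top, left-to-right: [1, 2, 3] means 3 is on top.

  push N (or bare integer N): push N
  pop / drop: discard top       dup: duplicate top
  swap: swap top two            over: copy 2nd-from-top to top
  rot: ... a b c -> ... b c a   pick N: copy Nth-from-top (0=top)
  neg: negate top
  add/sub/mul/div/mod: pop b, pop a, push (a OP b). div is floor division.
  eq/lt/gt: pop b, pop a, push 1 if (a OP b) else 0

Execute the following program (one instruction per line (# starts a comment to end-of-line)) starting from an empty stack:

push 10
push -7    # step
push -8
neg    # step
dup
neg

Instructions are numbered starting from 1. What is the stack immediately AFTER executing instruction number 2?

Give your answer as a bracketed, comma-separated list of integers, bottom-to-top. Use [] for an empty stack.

Step 1 ('push 10'): [10]
Step 2 ('push -7'): [10, -7]

Answer: [10, -7]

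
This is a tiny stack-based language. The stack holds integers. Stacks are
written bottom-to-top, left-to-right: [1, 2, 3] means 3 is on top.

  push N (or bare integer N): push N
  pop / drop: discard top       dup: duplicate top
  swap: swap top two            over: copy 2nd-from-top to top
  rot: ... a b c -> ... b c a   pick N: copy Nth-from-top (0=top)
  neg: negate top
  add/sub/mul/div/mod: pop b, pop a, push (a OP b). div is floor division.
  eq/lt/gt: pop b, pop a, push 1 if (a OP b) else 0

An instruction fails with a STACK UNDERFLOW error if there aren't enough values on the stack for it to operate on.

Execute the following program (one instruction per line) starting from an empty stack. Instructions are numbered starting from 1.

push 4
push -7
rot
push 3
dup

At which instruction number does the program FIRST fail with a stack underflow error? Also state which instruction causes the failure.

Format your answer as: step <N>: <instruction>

Step 1 ('push 4'): stack = [4], depth = 1
Step 2 ('push -7'): stack = [4, -7], depth = 2
Step 3 ('rot'): needs 3 value(s) but depth is 2 — STACK UNDERFLOW

Answer: step 3: rot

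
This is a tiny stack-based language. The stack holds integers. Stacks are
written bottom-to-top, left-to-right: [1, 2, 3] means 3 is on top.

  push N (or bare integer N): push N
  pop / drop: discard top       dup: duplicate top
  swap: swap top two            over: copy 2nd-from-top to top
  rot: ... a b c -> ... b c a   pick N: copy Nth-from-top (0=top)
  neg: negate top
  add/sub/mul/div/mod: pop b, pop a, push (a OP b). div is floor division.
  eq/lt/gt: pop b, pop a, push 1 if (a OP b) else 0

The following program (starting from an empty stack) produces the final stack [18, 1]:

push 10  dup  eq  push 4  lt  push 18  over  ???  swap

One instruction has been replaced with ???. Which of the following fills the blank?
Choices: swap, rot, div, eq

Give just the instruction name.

Stack before ???: [1, 18, 1]
Stack after ???:  [1, 18]
Checking each choice:
  swap: produces [1, 18, 1]
  rot: produces [18, 1, 1]
  div: MATCH
  eq: produces [0, 1]


Answer: div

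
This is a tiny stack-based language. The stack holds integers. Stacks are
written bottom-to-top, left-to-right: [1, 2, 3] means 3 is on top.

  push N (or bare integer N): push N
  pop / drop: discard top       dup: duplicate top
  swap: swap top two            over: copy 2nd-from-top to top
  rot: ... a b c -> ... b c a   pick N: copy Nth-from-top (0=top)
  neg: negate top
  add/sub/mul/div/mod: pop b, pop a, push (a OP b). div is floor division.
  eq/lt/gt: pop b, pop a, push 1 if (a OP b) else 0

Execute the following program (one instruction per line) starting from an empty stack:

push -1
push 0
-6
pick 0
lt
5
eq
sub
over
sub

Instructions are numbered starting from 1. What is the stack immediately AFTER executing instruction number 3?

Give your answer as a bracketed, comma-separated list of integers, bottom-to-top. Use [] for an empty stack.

Step 1 ('push -1'): [-1]
Step 2 ('push 0'): [-1, 0]
Step 3 ('-6'): [-1, 0, -6]

Answer: [-1, 0, -6]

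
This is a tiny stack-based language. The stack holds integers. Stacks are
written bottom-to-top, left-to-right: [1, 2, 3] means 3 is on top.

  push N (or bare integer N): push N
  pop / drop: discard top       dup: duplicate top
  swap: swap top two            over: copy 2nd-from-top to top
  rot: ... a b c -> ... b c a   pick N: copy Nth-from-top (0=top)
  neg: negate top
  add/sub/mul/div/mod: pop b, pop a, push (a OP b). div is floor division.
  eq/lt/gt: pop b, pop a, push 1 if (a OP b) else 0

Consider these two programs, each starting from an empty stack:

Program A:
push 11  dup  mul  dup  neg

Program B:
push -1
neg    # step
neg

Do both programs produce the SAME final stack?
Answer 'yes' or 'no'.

Answer: no

Derivation:
Program A trace:
  After 'push 11': [11]
  After 'dup': [11, 11]
  After 'mul': [121]
  After 'dup': [121, 121]
  After 'neg': [121, -121]
Program A final stack: [121, -121]

Program B trace:
  After 'push -1': [-1]
  After 'neg': [1]
  After 'neg': [-1]
Program B final stack: [-1]
Same: no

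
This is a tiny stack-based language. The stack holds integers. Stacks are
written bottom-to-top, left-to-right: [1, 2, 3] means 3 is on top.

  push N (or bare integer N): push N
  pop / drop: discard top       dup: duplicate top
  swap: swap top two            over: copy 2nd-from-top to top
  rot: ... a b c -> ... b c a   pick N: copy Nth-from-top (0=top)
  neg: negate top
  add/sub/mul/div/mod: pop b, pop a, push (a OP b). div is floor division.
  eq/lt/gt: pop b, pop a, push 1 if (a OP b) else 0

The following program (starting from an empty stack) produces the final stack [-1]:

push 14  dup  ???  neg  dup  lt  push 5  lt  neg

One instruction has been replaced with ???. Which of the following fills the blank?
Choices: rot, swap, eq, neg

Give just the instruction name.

Stack before ???: [14, 14]
Stack after ???:  [1]
Checking each choice:
  rot: stack underflow (need 3, have 2)
  swap: produces [14, -1]
  eq: MATCH
  neg: produces [14, -1]


Answer: eq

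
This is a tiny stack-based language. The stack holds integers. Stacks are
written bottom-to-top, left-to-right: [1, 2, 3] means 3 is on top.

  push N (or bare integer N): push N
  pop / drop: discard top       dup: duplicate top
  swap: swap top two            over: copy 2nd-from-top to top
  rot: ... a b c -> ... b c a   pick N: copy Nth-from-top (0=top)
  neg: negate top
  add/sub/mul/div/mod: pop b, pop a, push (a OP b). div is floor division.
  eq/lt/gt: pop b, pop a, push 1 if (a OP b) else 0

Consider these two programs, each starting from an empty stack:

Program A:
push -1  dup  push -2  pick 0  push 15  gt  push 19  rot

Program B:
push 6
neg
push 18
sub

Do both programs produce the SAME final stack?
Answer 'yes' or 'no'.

Answer: no

Derivation:
Program A trace:
  After 'push -1': [-1]
  After 'dup': [-1, -1]
  After 'push -2': [-1, -1, -2]
  After 'pick 0': [-1, -1, -2, -2]
  After 'push 15': [-1, -1, -2, -2, 15]
  After 'gt': [-1, -1, -2, 0]
  After 'push 19': [-1, -1, -2, 0, 19]
  After 'rot': [-1, -1, 0, 19, -2]
Program A final stack: [-1, -1, 0, 19, -2]

Program B trace:
  After 'push 6': [6]
  After 'neg': [-6]
  After 'push 18': [-6, 18]
  After 'sub': [-24]
Program B final stack: [-24]
Same: no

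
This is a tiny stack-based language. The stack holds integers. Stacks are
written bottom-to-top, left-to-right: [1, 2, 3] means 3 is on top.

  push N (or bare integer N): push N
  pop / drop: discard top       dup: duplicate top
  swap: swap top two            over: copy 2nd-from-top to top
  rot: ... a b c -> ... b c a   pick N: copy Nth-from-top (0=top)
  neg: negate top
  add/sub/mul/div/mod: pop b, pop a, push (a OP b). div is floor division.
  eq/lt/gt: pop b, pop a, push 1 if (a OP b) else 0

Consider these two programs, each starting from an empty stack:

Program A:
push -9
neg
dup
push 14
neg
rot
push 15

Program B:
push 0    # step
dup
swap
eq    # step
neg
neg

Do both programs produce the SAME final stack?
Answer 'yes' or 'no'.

Answer: no

Derivation:
Program A trace:
  After 'push -9': [-9]
  After 'neg': [9]
  After 'dup': [9, 9]
  After 'push 14': [9, 9, 14]
  After 'neg': [9, 9, -14]
  After 'rot': [9, -14, 9]
  After 'push 15': [9, -14, 9, 15]
Program A final stack: [9, -14, 9, 15]

Program B trace:
  After 'push 0': [0]
  After 'dup': [0, 0]
  After 'swap': [0, 0]
  After 'eq': [1]
  After 'neg': [-1]
  After 'neg': [1]
Program B final stack: [1]
Same: no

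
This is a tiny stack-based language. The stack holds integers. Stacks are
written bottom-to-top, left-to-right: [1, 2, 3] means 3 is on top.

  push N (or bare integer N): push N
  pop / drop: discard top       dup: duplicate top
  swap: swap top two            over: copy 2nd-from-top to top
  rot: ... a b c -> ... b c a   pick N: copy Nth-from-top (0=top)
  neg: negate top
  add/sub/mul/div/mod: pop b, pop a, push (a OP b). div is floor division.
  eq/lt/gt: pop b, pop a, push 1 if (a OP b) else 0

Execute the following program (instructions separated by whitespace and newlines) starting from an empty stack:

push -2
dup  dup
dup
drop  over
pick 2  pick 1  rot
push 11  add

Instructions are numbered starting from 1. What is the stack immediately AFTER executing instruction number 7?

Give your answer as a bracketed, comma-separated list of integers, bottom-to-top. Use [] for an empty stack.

Answer: [-2, -2, -2, -2, -2]

Derivation:
Step 1 ('push -2'): [-2]
Step 2 ('dup'): [-2, -2]
Step 3 ('dup'): [-2, -2, -2]
Step 4 ('dup'): [-2, -2, -2, -2]
Step 5 ('drop'): [-2, -2, -2]
Step 6 ('over'): [-2, -2, -2, -2]
Step 7 ('pick 2'): [-2, -2, -2, -2, -2]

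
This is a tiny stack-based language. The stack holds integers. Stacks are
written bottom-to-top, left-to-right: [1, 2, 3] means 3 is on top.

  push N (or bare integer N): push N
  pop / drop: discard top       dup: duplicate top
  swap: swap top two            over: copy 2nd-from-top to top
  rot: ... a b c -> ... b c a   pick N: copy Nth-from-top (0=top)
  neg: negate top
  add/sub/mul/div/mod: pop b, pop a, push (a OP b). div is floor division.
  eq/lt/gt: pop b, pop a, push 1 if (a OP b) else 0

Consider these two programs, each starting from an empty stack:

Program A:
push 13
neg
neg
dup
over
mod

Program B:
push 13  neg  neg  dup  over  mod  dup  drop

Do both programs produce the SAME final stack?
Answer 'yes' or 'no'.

Answer: yes

Derivation:
Program A trace:
  After 'push 13': [13]
  After 'neg': [-13]
  After 'neg': [13]
  After 'dup': [13, 13]
  After 'over': [13, 13, 13]
  After 'mod': [13, 0]
Program A final stack: [13, 0]

Program B trace:
  After 'push 13': [13]
  After 'neg': [-13]
  After 'neg': [13]
  After 'dup': [13, 13]
  After 'over': [13, 13, 13]
  After 'mod': [13, 0]
  After 'dup': [13, 0, 0]
  After 'drop': [13, 0]
Program B final stack: [13, 0]
Same: yes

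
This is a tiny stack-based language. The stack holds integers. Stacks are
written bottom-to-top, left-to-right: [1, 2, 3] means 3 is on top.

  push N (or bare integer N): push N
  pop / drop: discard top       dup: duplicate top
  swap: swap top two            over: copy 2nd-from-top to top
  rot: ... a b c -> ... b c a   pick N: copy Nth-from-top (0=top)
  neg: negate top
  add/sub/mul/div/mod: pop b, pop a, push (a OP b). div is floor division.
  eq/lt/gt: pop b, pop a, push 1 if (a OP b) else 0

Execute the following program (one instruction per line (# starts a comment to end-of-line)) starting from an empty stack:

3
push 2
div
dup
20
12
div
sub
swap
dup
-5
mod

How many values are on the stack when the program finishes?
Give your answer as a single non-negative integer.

After 'push 3': stack = [3] (depth 1)
After 'push 2': stack = [3, 2] (depth 2)
After 'div': stack = [1] (depth 1)
After 'dup': stack = [1, 1] (depth 2)
After 'push 20': stack = [1, 1, 20] (depth 3)
After 'push 12': stack = [1, 1, 20, 12] (depth 4)
After 'div': stack = [1, 1, 1] (depth 3)
After 'sub': stack = [1, 0] (depth 2)
After 'swap': stack = [0, 1] (depth 2)
After 'dup': stack = [0, 1, 1] (depth 3)
After 'push -5': stack = [0, 1, 1, -5] (depth 4)
After 'mod': stack = [0, 1, -4] (depth 3)

Answer: 3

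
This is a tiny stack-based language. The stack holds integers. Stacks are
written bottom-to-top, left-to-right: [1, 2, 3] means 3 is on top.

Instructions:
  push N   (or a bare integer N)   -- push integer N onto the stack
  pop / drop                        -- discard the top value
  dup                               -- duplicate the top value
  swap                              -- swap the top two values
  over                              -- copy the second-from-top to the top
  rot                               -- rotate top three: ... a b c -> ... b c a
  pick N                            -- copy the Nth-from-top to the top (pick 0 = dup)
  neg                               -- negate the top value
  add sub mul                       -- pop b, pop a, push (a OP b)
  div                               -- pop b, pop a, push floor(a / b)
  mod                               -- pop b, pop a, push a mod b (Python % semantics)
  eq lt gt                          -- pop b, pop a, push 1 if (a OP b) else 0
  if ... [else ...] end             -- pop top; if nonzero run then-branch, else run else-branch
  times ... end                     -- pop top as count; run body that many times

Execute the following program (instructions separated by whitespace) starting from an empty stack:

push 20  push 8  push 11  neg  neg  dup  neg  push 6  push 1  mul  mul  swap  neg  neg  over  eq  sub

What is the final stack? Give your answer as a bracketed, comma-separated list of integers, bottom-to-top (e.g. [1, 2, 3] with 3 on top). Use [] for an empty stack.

After 'push 20': [20]
After 'push 8': [20, 8]
After 'push 11': [20, 8, 11]
After 'neg': [20, 8, -11]
After 'neg': [20, 8, 11]
After 'dup': [20, 8, 11, 11]
After 'neg': [20, 8, 11, -11]
After 'push 6': [20, 8, 11, -11, 6]
After 'push 1': [20, 8, 11, -11, 6, 1]
After 'mul': [20, 8, 11, -11, 6]
After 'mul': [20, 8, 11, -66]
After 'swap': [20, 8, -66, 11]
After 'neg': [20, 8, -66, -11]
After 'neg': [20, 8, -66, 11]
After 'over': [20, 8, -66, 11, -66]
After 'eq': [20, 8, -66, 0]
After 'sub': [20, 8, -66]

Answer: [20, 8, -66]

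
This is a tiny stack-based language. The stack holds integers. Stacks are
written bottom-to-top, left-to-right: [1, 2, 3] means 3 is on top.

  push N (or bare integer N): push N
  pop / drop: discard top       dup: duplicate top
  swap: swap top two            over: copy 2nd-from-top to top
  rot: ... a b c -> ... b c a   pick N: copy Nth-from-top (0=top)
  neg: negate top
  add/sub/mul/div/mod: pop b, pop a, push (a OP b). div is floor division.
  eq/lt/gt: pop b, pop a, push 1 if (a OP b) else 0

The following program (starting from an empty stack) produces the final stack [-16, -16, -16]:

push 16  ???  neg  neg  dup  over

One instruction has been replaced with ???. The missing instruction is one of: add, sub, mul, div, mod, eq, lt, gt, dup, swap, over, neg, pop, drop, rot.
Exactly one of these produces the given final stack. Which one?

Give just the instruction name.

Stack before ???: [16]
Stack after ???:  [-16]
The instruction that transforms [16] -> [-16] is: neg

Answer: neg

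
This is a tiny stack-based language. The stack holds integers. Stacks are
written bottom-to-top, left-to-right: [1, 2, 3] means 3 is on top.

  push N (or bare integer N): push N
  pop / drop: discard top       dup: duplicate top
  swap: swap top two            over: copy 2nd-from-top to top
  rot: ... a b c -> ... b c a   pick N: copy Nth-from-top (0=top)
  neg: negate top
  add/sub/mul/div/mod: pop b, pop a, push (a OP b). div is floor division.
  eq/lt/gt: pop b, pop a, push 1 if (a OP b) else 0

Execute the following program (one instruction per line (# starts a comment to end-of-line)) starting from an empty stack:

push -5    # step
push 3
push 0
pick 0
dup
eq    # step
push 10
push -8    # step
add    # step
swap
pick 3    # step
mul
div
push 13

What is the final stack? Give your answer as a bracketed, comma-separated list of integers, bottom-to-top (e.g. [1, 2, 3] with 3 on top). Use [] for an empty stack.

Answer: [-5, 3, 0, 0, 13]

Derivation:
After 'push -5': [-5]
After 'push 3': [-5, 3]
After 'push 0': [-5, 3, 0]
After 'pick 0': [-5, 3, 0, 0]
After 'dup': [-5, 3, 0, 0, 0]
After 'eq': [-5, 3, 0, 1]
After 'push 10': [-5, 3, 0, 1, 10]
After 'push -8': [-5, 3, 0, 1, 10, -8]
After 'add': [-5, 3, 0, 1, 2]
After 'swap': [-5, 3, 0, 2, 1]
After 'pick 3': [-5, 3, 0, 2, 1, 3]
After 'mul': [-5, 3, 0, 2, 3]
After 'div': [-5, 3, 0, 0]
After 'push 13': [-5, 3, 0, 0, 13]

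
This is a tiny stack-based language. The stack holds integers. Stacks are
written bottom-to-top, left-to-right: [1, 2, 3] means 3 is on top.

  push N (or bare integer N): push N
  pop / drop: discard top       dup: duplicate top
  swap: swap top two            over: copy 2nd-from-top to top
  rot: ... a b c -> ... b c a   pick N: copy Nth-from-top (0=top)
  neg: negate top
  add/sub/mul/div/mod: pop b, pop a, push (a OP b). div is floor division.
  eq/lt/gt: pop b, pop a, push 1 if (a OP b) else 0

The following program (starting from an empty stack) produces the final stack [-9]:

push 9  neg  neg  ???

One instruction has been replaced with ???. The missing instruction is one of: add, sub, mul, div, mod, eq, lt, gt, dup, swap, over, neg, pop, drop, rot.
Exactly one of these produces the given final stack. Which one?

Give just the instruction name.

Stack before ???: [9]
Stack after ???:  [-9]
The instruction that transforms [9] -> [-9] is: neg

Answer: neg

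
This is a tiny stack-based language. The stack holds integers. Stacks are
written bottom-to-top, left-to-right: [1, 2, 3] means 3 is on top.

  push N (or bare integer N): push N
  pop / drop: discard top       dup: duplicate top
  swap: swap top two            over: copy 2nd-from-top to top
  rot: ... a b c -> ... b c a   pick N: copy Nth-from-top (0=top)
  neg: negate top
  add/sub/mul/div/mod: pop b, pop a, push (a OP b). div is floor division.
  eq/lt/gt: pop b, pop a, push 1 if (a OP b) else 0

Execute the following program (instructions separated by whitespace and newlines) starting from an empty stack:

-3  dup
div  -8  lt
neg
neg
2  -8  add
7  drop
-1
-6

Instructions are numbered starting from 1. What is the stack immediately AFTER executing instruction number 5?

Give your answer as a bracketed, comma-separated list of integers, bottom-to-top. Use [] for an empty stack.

Answer: [0]

Derivation:
Step 1 ('-3'): [-3]
Step 2 ('dup'): [-3, -3]
Step 3 ('div'): [1]
Step 4 ('-8'): [1, -8]
Step 5 ('lt'): [0]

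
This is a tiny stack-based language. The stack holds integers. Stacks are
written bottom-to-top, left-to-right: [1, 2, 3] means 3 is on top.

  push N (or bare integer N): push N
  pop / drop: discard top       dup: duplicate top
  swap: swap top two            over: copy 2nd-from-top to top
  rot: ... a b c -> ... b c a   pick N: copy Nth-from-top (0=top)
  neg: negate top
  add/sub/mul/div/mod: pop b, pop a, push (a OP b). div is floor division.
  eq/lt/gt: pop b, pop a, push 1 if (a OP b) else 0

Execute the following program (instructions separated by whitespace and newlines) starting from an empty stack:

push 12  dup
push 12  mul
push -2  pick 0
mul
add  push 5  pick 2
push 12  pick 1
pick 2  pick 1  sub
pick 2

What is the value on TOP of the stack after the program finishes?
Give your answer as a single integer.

After 'push 12': [12]
After 'dup': [12, 12]
After 'push 12': [12, 12, 12]
After 'mul': [12, 144]
After 'push -2': [12, 144, -2]
After 'pick 0': [12, 144, -2, -2]
After 'mul': [12, 144, 4]
After 'add': [12, 148]
After 'push 5': [12, 148, 5]
After 'pick 2': [12, 148, 5, 12]
After 'push 12': [12, 148, 5, 12, 12]
After 'pick 1': [12, 148, 5, 12, 12, 12]
After 'pick 2': [12, 148, 5, 12, 12, 12, 12]
After 'pick 1': [12, 148, 5, 12, 12, 12, 12, 12]
After 'sub': [12, 148, 5, 12, 12, 12, 0]
After 'pick 2': [12, 148, 5, 12, 12, 12, 0, 12]

Answer: 12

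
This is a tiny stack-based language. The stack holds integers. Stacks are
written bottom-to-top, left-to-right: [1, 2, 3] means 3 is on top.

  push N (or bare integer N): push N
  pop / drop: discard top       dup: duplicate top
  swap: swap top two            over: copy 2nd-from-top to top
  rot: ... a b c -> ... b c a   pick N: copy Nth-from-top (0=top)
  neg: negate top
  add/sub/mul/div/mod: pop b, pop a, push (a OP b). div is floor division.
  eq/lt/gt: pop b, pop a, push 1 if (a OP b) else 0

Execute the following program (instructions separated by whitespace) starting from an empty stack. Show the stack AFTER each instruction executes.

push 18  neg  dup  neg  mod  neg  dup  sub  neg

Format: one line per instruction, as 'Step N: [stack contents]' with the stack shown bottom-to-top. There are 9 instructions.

Step 1: [18]
Step 2: [-18]
Step 3: [-18, -18]
Step 4: [-18, 18]
Step 5: [0]
Step 6: [0]
Step 7: [0, 0]
Step 8: [0]
Step 9: [0]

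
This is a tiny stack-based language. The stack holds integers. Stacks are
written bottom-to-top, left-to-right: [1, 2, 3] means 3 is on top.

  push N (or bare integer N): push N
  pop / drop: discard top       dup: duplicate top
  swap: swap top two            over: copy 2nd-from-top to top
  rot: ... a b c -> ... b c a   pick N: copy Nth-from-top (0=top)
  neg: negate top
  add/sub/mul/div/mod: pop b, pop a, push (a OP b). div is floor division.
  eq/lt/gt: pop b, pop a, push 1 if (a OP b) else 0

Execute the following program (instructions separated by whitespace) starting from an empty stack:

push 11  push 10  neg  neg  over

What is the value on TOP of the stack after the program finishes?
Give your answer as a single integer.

Answer: 11

Derivation:
After 'push 11': [11]
After 'push 10': [11, 10]
After 'neg': [11, -10]
After 'neg': [11, 10]
After 'over': [11, 10, 11]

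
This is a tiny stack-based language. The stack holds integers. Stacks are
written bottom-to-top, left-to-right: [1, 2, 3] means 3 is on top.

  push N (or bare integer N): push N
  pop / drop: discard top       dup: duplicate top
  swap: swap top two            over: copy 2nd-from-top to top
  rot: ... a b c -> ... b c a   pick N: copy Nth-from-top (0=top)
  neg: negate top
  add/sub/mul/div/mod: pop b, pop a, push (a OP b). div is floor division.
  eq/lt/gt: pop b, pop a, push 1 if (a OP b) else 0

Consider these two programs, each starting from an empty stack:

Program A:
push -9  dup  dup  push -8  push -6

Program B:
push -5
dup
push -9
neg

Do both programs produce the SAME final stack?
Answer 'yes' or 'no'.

Answer: no

Derivation:
Program A trace:
  After 'push -9': [-9]
  After 'dup': [-9, -9]
  After 'dup': [-9, -9, -9]
  After 'push -8': [-9, -9, -9, -8]
  After 'push -6': [-9, -9, -9, -8, -6]
Program A final stack: [-9, -9, -9, -8, -6]

Program B trace:
  After 'push -5': [-5]
  After 'dup': [-5, -5]
  After 'push -9': [-5, -5, -9]
  After 'neg': [-5, -5, 9]
Program B final stack: [-5, -5, 9]
Same: no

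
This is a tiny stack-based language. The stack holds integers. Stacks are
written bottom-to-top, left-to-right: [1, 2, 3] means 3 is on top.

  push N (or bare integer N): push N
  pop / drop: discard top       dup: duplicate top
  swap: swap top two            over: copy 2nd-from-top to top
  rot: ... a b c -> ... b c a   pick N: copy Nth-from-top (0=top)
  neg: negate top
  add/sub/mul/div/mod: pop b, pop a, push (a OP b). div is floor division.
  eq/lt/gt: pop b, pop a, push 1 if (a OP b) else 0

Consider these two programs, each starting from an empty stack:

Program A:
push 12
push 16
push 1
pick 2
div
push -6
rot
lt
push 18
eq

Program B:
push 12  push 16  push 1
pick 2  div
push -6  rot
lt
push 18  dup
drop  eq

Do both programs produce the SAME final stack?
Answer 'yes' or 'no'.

Answer: yes

Derivation:
Program A trace:
  After 'push 12': [12]
  After 'push 16': [12, 16]
  After 'push 1': [12, 16, 1]
  After 'pick 2': [12, 16, 1, 12]
  After 'div': [12, 16, 0]
  After 'push -6': [12, 16, 0, -6]
  After 'rot': [12, 0, -6, 16]
  After 'lt': [12, 0, 1]
  After 'push 18': [12, 0, 1, 18]
  After 'eq': [12, 0, 0]
Program A final stack: [12, 0, 0]

Program B trace:
  After 'push 12': [12]
  After 'push 16': [12, 16]
  After 'push 1': [12, 16, 1]
  After 'pick 2': [12, 16, 1, 12]
  After 'div': [12, 16, 0]
  After 'push -6': [12, 16, 0, -6]
  After 'rot': [12, 0, -6, 16]
  After 'lt': [12, 0, 1]
  After 'push 18': [12, 0, 1, 18]
  After 'dup': [12, 0, 1, 18, 18]
  After 'drop': [12, 0, 1, 18]
  After 'eq': [12, 0, 0]
Program B final stack: [12, 0, 0]
Same: yes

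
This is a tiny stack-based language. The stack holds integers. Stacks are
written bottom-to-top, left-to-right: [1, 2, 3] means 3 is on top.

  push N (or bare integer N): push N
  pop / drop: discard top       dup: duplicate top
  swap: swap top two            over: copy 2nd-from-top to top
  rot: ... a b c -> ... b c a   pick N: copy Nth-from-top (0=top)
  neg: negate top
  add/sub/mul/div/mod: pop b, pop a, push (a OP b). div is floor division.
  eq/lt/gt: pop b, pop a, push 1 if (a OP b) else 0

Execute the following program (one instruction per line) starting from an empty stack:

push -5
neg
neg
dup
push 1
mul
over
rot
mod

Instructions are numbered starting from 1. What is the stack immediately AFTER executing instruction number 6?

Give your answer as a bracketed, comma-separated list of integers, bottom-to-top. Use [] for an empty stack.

Step 1 ('push -5'): [-5]
Step 2 ('neg'): [5]
Step 3 ('neg'): [-5]
Step 4 ('dup'): [-5, -5]
Step 5 ('push 1'): [-5, -5, 1]
Step 6 ('mul'): [-5, -5]

Answer: [-5, -5]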